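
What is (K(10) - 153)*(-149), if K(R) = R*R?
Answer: 7897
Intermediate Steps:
K(R) = R**2
(K(10) - 153)*(-149) = (10**2 - 153)*(-149) = (100 - 153)*(-149) = -53*(-149) = 7897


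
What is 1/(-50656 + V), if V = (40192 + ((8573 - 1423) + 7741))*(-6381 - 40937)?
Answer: -1/2606468050 ≈ -3.8366e-10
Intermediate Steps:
V = -2606417394 (V = (40192 + (7150 + 7741))*(-47318) = (40192 + 14891)*(-47318) = 55083*(-47318) = -2606417394)
1/(-50656 + V) = 1/(-50656 - 2606417394) = 1/(-2606468050) = -1/2606468050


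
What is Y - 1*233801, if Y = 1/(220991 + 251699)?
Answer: -110515394689/472690 ≈ -2.3380e+5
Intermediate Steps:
Y = 1/472690 ≈ 2.1156e-6
Y - 1*233801 = 1/472690 - 1*233801 = 1/472690 - 233801 = -110515394689/472690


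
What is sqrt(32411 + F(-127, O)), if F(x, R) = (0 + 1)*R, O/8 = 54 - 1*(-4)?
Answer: 5*sqrt(1315) ≈ 181.31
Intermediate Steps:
O = 464 (O = 8*(54 - 1*(-4)) = 8*(54 + 4) = 8*58 = 464)
F(x, R) = R (F(x, R) = 1*R = R)
sqrt(32411 + F(-127, O)) = sqrt(32411 + 464) = sqrt(32875) = 5*sqrt(1315)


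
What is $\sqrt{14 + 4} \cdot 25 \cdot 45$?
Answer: $3375 \sqrt{2} \approx 4773.0$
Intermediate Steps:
$\sqrt{14 + 4} \cdot 25 \cdot 45 = \sqrt{18} \cdot 25 \cdot 45 = 3 \sqrt{2} \cdot 25 \cdot 45 = 75 \sqrt{2} \cdot 45 = 3375 \sqrt{2}$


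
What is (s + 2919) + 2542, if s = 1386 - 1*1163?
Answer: 5684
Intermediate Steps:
s = 223 (s = 1386 - 1163 = 223)
(s + 2919) + 2542 = (223 + 2919) + 2542 = 3142 + 2542 = 5684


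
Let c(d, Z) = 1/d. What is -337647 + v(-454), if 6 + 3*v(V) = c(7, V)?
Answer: -7090628/21 ≈ -3.3765e+5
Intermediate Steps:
v(V) = -41/21 (v(V) = -2 + (⅓)/7 = -2 + (⅓)*(⅐) = -2 + 1/21 = -41/21)
-337647 + v(-454) = -337647 - 41/21 = -7090628/21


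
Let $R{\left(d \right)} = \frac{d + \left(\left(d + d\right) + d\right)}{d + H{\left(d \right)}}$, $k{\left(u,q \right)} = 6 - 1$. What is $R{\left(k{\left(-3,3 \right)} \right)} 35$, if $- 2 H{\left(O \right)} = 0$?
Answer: $140$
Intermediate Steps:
$k{\left(u,q \right)} = 5$
$H{\left(O \right)} = 0$ ($H{\left(O \right)} = \left(- \frac{1}{2}\right) 0 = 0$)
$R{\left(d \right)} = 4$ ($R{\left(d \right)} = \frac{d + \left(\left(d + d\right) + d\right)}{d + 0} = \frac{d + \left(2 d + d\right)}{d} = \frac{d + 3 d}{d} = \frac{4 d}{d} = 4$)
$R{\left(k{\left(-3,3 \right)} \right)} 35 = 4 \cdot 35 = 140$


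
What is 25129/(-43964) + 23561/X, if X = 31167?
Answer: 252640261/1370225988 ≈ 0.18438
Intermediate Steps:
25129/(-43964) + 23561/X = 25129/(-43964) + 23561/31167 = 25129*(-1/43964) + 23561*(1/31167) = -25129/43964 + 23561/31167 = 252640261/1370225988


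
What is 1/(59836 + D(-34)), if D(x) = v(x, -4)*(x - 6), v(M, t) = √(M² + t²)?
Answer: 14959/894617924 + 5*√293/223654481 ≈ 1.7104e-5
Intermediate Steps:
D(x) = √(16 + x²)*(-6 + x) (D(x) = √(x² + (-4)²)*(x - 6) = √(x² + 16)*(-6 + x) = √(16 + x²)*(-6 + x))
1/(59836 + D(-34)) = 1/(59836 + √(16 + (-34)²)*(-6 - 34)) = 1/(59836 + √(16 + 1156)*(-40)) = 1/(59836 + √1172*(-40)) = 1/(59836 + (2*√293)*(-40)) = 1/(59836 - 80*√293)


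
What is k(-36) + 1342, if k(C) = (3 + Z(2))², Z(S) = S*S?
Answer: 1391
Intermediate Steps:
Z(S) = S²
k(C) = 49 (k(C) = (3 + 2²)² = (3 + 4)² = 7² = 49)
k(-36) + 1342 = 49 + 1342 = 1391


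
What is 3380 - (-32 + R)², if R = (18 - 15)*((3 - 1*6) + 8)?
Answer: 3091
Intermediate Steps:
R = 15 (R = 3*((3 - 6) + 8) = 3*(-3 + 8) = 3*5 = 15)
3380 - (-32 + R)² = 3380 - (-32 + 15)² = 3380 - 1*(-17)² = 3380 - 1*289 = 3380 - 289 = 3091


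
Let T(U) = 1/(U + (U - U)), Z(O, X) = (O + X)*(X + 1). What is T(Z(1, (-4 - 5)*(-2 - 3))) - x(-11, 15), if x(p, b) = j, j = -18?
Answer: 38089/2116 ≈ 18.000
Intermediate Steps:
Z(O, X) = (1 + X)*(O + X) (Z(O, X) = (O + X)*(1 + X) = (1 + X)*(O + X))
x(p, b) = -18
T(U) = 1/U (T(U) = 1/(U + 0) = 1/U)
T(Z(1, (-4 - 5)*(-2 - 3))) - x(-11, 15) = 1/(1 + (-4 - 5)*(-2 - 3) + ((-4 - 5)*(-2 - 3))² + 1*((-4 - 5)*(-2 - 3))) - 1*(-18) = 1/(1 - 9*(-5) + (-9*(-5))² + 1*(-9*(-5))) + 18 = 1/(1 + 45 + 45² + 1*45) + 18 = 1/(1 + 45 + 2025 + 45) + 18 = 1/2116 + 18 = 38089/2116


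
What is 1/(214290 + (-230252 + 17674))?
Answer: 1/1712 ≈ 0.00058411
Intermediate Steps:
1/(214290 + (-230252 + 17674)) = 1/(214290 - 212578) = 1/1712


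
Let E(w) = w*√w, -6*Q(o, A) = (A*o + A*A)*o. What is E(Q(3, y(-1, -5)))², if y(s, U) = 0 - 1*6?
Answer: -729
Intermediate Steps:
y(s, U) = -6 (y(s, U) = 0 - 6 = -6)
Q(o, A) = -o*(A² + A*o)/6 (Q(o, A) = -(A*o + A*A)*o/6 = -(A*o + A²)*o/6 = -(A² + A*o)*o/6 = -o*(A² + A*o)/6)
E(w) = w^(3/2)
E(Q(3, y(-1, -5)))² = ((-⅙*(-6)*3*(-6 + 3))^(3/2))² = ((-⅙*(-6)*3*(-3))^(3/2))² = ((-9)^(3/2))² = (-27*I)² = -729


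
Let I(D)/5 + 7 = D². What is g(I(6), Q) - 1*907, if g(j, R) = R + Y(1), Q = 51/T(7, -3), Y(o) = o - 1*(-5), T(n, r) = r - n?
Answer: -9061/10 ≈ -906.10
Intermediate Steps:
I(D) = -35 + 5*D²
Y(o) = 5 + o (Y(o) = o + 5 = 5 + o)
Q = -51/10 (Q = 51/(-3 - 1*7) = 51/(-3 - 7) = 51/(-10) = 51*(-⅒) = -51/10 ≈ -5.1000)
g(j, R) = 6 + R (g(j, R) = R + (5 + 1) = R + 6 = 6 + R)
g(I(6), Q) - 1*907 = (6 - 51/10) - 1*907 = 9/10 - 907 = -9061/10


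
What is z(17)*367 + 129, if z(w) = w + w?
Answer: 12607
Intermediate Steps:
z(w) = 2*w
z(17)*367 + 129 = (2*17)*367 + 129 = 34*367 + 129 = 12478 + 129 = 12607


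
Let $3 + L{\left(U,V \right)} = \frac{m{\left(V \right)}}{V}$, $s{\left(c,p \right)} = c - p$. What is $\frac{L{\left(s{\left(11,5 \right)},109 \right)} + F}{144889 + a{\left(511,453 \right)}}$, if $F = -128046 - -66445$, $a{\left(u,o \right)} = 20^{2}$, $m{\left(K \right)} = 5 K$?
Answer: $- \frac{61599}{145289} \approx -0.42398$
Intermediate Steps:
$L{\left(U,V \right)} = 2$ ($L{\left(U,V \right)} = -3 + \frac{5 V}{V} = -3 + 5 = 2$)
$a{\left(u,o \right)} = 400$
$F = -61601$ ($F = -128046 + 66445 = -61601$)
$\frac{L{\left(s{\left(11,5 \right)},109 \right)} + F}{144889 + a{\left(511,453 \right)}} = \frac{2 - 61601}{144889 + 400} = - \frac{61599}{145289}$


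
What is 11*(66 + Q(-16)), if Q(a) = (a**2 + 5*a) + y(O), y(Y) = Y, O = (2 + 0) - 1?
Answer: 2673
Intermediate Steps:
O = 1 (O = 2 - 1 = 1)
Q(a) = 1 + a**2 + 5*a (Q(a) = (a**2 + 5*a) + 1 = 1 + a**2 + 5*a)
11*(66 + Q(-16)) = 11*(66 + (1 + (-16)**2 + 5*(-16))) = 11*(66 + (1 + 256 - 80)) = 11*(66 + 177) = 11*243 = 2673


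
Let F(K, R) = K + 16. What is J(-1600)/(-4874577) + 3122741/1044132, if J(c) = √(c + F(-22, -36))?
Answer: 3122741/1044132 - I*√1606/4874577 ≈ 2.9908 - 8.2212e-6*I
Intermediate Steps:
F(K, R) = 16 + K
J(c) = √(-6 + c) (J(c) = √(c + (16 - 22)) = √(c - 6) = √(-6 + c))
J(-1600)/(-4874577) + 3122741/1044132 = √(-6 - 1600)/(-4874577) + 3122741/1044132 = √(-1606)*(-1/4874577) + 3122741*(1/1044132) = (I*√1606)*(-1/4874577) + 3122741/1044132 = -I*√1606/4874577 + 3122741/1044132 = 3122741/1044132 - I*√1606/4874577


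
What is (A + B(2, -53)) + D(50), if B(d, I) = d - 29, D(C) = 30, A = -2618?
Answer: -2615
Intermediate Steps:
B(d, I) = -29 + d
(A + B(2, -53)) + D(50) = (-2618 + (-29 + 2)) + 30 = (-2618 - 27) + 30 = -2645 + 30 = -2615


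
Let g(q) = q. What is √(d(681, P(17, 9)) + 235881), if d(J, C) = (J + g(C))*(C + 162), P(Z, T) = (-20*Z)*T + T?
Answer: 3*√786979 ≈ 2661.4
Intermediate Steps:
P(Z, T) = T - 20*T*Z (P(Z, T) = -20*T*Z + T = T - 20*T*Z)
d(J, C) = (162 + C)*(C + J) (d(J, C) = (J + C)*(C + 162) = (C + J)*(162 + C) = (162 + C)*(C + J))
√(d(681, P(17, 9)) + 235881) = √(((9*(1 - 20*17))² + 162*(9*(1 - 20*17)) + 162*681 + (9*(1 - 20*17))*681) + 235881) = √(((9*(1 - 340))² + 162*(9*(1 - 340)) + 110322 + (9*(1 - 340))*681) + 235881) = √(((9*(-339))² + 162*(9*(-339)) + 110322 + (9*(-339))*681) + 235881) = √(((-3051)² + 162*(-3051) + 110322 - 3051*681) + 235881) = √((9308601 - 494262 + 110322 - 2077731) + 235881) = √(6846930 + 235881) = √7082811 = 3*√786979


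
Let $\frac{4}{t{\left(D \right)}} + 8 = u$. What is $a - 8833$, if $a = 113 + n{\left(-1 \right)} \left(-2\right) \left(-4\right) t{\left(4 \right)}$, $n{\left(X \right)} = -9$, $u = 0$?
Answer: $-8684$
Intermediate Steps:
$t{\left(D \right)} = - \frac{1}{2}$ ($t{\left(D \right)} = \frac{4}{-8 + 0} = \frac{4}{-8} = 4 \left(- \frac{1}{8}\right) = - \frac{1}{2}$)
$a = 149$ ($a = 113 - 9 \left(-2\right) \left(-4\right) \left(- \frac{1}{2}\right) = 113 - 9 \cdot 8 \left(- \frac{1}{2}\right) = 113 - -36 = 113 + 36 = 149$)
$a - 8833 = 149 - 8833 = -8684$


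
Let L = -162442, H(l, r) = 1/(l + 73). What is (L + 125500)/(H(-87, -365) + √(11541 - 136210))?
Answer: 517188*I/(I + 14*√124669) ≈ 0.021166 + 104.63*I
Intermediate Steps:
H(l, r) = 1/(73 + l)
(L + 125500)/(H(-87, -365) + √(11541 - 136210)) = (-162442 + 125500)/(1/(73 - 87) + √(11541 - 136210)) = -36942/(1/(-14) + √(-124669)) = -36942/(-1/14 + I*√124669)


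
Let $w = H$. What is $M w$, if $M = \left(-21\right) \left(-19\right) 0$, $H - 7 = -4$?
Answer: $0$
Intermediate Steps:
$H = 3$ ($H = 7 - 4 = 3$)
$w = 3$
$M = 0$ ($M = 399 \cdot 0 = 0$)
$M w = 0 \cdot 3 = 0$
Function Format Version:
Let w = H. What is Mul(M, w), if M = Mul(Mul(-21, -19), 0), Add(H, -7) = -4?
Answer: 0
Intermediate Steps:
H = 3 (H = Add(7, -4) = 3)
w = 3
M = 0 (M = Mul(399, 0) = 0)
Mul(M, w) = Mul(0, 3) = 0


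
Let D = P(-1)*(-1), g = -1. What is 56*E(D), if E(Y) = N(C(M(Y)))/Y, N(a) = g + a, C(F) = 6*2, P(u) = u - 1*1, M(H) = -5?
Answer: 308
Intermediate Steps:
P(u) = -1 + u (P(u) = u - 1 = -1 + u)
C(F) = 12
D = 2 (D = (-1 - 1)*(-1) = -2*(-1) = 2)
N(a) = -1 + a
E(Y) = 11/Y (E(Y) = (-1 + 12)/Y = 11/Y)
56*E(D) = 56*(11/2) = 308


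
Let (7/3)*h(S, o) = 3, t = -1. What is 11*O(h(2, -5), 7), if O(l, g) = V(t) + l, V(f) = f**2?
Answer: 176/7 ≈ 25.143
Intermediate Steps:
h(S, o) = 9/7 (h(S, o) = (3/7)*3 = 9/7)
O(l, g) = 1 + l (O(l, g) = (-1)**2 + l = 1 + l)
11*O(h(2, -5), 7) = 11*(1 + 9/7) = 11*(16/7) = 176/7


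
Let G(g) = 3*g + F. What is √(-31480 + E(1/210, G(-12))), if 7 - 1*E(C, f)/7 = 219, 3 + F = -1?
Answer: 2*I*√8241 ≈ 181.56*I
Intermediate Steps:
F = -4 (F = -3 - 1 = -4)
G(g) = -4 + 3*g (G(g) = 3*g - 4 = -4 + 3*g)
E(C, f) = -1484 (E(C, f) = 49 - 7*219 = 49 - 1533 = -1484)
√(-31480 + E(1/210, G(-12))) = √(-31480 - 1484) = √(-32964) = 2*I*√8241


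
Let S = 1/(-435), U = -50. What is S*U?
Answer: 10/87 ≈ 0.11494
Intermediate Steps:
S = -1/435 ≈ -0.0022989
S*U = -1/435*(-50) = 10/87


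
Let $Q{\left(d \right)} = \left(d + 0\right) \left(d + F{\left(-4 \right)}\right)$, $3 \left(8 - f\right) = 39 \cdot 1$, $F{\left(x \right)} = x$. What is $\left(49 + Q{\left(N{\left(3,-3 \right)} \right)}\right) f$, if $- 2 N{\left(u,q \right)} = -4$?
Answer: $-225$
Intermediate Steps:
$N{\left(u,q \right)} = 2$ ($N{\left(u,q \right)} = \left(- \frac{1}{2}\right) \left(-4\right) = 2$)
$f = -5$ ($f = 8 - \frac{39 \cdot 1}{3} = 8 - 13 = -5$)
$Q{\left(d \right)} = d \left(-4 + d\right)$ ($Q{\left(d \right)} = \left(d + 0\right) \left(d - 4\right) = d \left(-4 + d\right)$)
$\left(49 + Q{\left(N{\left(3,-3 \right)} \right)}\right) f = \left(49 + 2 \left(-4 + 2\right)\right) \left(-5\right) = \left(49 + 2 \left(-2\right)\right) \left(-5\right) = \left(49 - 4\right) \left(-5\right) = 45 \left(-5\right) = -225$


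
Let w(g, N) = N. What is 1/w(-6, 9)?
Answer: ⅑ ≈ 0.11111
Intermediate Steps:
1/w(-6, 9) = 1/9 = ⅑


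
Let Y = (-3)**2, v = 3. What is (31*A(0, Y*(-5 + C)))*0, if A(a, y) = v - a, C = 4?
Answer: 0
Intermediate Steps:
Y = 9
A(a, y) = 3 - a
(31*A(0, Y*(-5 + C)))*0 = (31*(3 - 1*0))*0 = (31*(3 + 0))*0 = (31*3)*0 = 93*0 = 0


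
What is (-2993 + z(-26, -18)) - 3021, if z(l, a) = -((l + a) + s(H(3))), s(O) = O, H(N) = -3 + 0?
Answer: -5967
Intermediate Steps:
H(N) = -3
z(l, a) = 3 - a - l (z(l, a) = -((l + a) - 3) = -((a + l) - 3) = -(-3 + a + l) = 3 - a - l)
(-2993 + z(-26, -18)) - 3021 = (-2993 + (3 - 1*(-18) - 1*(-26))) - 3021 = (-2993 + (3 + 18 + 26)) - 3021 = (-2993 + 47) - 3021 = -2946 - 3021 = -5967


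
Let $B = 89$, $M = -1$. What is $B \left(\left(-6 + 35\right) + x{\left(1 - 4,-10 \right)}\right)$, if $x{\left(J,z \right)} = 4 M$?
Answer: $2225$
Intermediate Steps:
$x{\left(J,z \right)} = -4$ ($x{\left(J,z \right)} = 4 \left(-1\right) = -4$)
$B \left(\left(-6 + 35\right) + x{\left(1 - 4,-10 \right)}\right) = 89 \left(\left(-6 + 35\right) - 4\right) = 89 \left(29 - 4\right) = 89 \cdot 25 = 2225$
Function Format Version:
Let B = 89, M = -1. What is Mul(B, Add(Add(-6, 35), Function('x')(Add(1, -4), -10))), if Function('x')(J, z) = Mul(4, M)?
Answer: 2225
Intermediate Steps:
Function('x')(J, z) = -4 (Function('x')(J, z) = Mul(4, -1) = -4)
Mul(B, Add(Add(-6, 35), Function('x')(Add(1, -4), -10))) = Mul(89, Add(Add(-6, 35), -4)) = Mul(89, Add(29, -4)) = Mul(89, 25) = 2225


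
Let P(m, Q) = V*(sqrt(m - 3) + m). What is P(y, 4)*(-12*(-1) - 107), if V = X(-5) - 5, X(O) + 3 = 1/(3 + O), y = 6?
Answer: 4845 + 1615*sqrt(3)/2 ≈ 6243.6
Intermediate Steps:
X(O) = -3 + 1/(3 + O)
V = -17/2 (V = (-8 - 3*(-5))/(3 - 5) - 5 = (-8 + 15)/(-2) - 5 = -1/2*7 - 5 = -7/2 - 5 = -17/2 ≈ -8.5000)
P(m, Q) = -17*m/2 - 17*sqrt(-3 + m)/2 (P(m, Q) = -17*(sqrt(m - 3) + m)/2 = -17*(sqrt(-3 + m) + m)/2 = -17*(m + sqrt(-3 + m))/2 = -17*m/2 - 17*sqrt(-3 + m)/2)
P(y, 4)*(-12*(-1) - 107) = (-17/2*6 - 17*sqrt(-3 + 6)/2)*(-12*(-1) - 107) = (-51 - 17*sqrt(3)/2)*(12 - 107) = (-51 - 17*sqrt(3)/2)*(-95) = 4845 + 1615*sqrt(3)/2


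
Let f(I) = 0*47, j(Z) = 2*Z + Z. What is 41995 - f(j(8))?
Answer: 41995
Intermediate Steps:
j(Z) = 3*Z
f(I) = 0
41995 - f(j(8)) = 41995 - 1*0 = 41995 + 0 = 41995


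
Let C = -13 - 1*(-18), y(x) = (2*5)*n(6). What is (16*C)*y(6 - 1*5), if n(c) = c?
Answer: 4800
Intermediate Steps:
y(x) = 60 (y(x) = (2*5)*6 = 10*6 = 60)
C = 5 (C = -13 + 18 = 5)
(16*C)*y(6 - 1*5) = (16*5)*60 = 80*60 = 4800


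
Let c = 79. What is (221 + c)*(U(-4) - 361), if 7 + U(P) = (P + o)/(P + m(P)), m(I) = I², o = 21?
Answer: -109975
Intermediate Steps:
U(P) = -7 + (21 + P)/(P + P²) (U(P) = -7 + (P + 21)/(P + P²) = -7 + (21 + P)/(P + P²))
(221 + c)*(U(-4) - 361) = (221 + 79)*((21 - 7*(-4)² - 6*(-4))/((-4)*(1 - 4)) - 361) = 300*(-¼*(21 - 7*16 + 24)/(-3) - 361) = 300*(-¼*(-⅓)*(21 - 112 + 24) - 361) = 300*(-¼*(-⅓)*(-67) - 361) = 300*(-67/12 - 361) = 300*(-4399/12) = -109975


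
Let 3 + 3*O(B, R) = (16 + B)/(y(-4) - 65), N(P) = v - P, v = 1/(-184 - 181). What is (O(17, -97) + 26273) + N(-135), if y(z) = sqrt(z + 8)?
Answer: 607224887/22995 ≈ 26407.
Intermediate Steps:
v = -1/365 (v = 1/(-365) = -1/365 ≈ -0.0027397)
y(z) = sqrt(8 + z)
N(P) = -1/365 - P
O(B, R) = -205/189 - B/189 (O(B, R) = -1 + ((16 + B)/(sqrt(8 - 4) - 65))/3 = -1 + ((16 + B)/(sqrt(4) - 65))/3 = -1 + ((16 + B)/(2 - 65))/3 = -1 + ((16 + B)/(-63))/3 = -1 + ((16 + B)*(-1/63))/3 = -1 + (-16/63 - B/63)/3 = -1 + (-16/189 - B/189) = -205/189 - B/189)
(O(17, -97) + 26273) + N(-135) = ((-205/189 - 1/189*17) + 26273) + (-1/365 - 1*(-135)) = ((-205/189 - 17/189) + 26273) + (-1/365 + 135) = (-74/63 + 26273) + 49274/365 = 1655125/63 + 49274/365 = 607224887/22995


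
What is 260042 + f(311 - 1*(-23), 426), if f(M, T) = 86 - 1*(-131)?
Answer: 260259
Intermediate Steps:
f(M, T) = 217 (f(M, T) = 86 + 131 = 217)
260042 + f(311 - 1*(-23), 426) = 260042 + 217 = 260259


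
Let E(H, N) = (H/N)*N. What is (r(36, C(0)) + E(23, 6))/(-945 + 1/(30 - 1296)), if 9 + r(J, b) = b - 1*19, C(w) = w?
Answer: 6330/1196371 ≈ 0.0052910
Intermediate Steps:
E(H, N) = H
r(J, b) = -28 + b (r(J, b) = -9 + (b - 1*19) = -9 + (b - 19) = -9 + (-19 + b) = -28 + b)
(r(36, C(0)) + E(23, 6))/(-945 + 1/(30 - 1296)) = ((-28 + 0) + 23)/(-945 + 1/(30 - 1296)) = (-28 + 23)/(-945 + 1/(-1266)) = -5/(-945 - 1/1266) = -5/(-1196371/1266) = -5*(-1266/1196371) = 6330/1196371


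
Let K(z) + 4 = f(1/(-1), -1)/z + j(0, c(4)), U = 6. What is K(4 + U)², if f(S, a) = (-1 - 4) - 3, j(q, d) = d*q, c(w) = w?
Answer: 576/25 ≈ 23.040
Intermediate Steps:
f(S, a) = -8 (f(S, a) = -5 - 3 = -8)
K(z) = -4 - 8/z (K(z) = -4 + (-8/z + 4*0) = -4 + (-8/z + 0) = -4 - 8/z)
K(4 + U)² = (-4 - 8/(4 + 6))² = (-4 - 8/10)² = (-4 - 8*⅒)² = (-4 - ⅘)² = (-24/5)² = 576/25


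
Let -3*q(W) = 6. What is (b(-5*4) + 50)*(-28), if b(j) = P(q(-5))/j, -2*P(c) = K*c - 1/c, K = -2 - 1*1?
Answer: -28091/20 ≈ -1404.6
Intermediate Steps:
q(W) = -2 (q(W) = -⅓*6 = -2)
K = -3 (K = -2 - 1 = -3)
P(c) = 1/(2*c) + 3*c/2 (P(c) = -(-3*c - 1/c)/2 = -(-1/c - 3*c)/2 = 1/(2*c) + 3*c/2)
b(j) = -13/(4*j) (b(j) = ((½)*(1 + 3*(-2)²)/(-2))/j = ((½)*(-½)*(1 + 3*4))/j = ((½)*(-½)*(1 + 12))/j = ((½)*(-½)*13)/j = -13/(4*j))
(b(-5*4) + 50)*(-28) = (-13/(4*((-5*4))) + 50)*(-28) = (-13/4/(-20) + 50)*(-28) = (-13/4*(-1/20) + 50)*(-28) = (13/80 + 50)*(-28) = (4013/80)*(-28) = -28091/20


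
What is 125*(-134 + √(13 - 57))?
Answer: -16750 + 250*I*√11 ≈ -16750.0 + 829.16*I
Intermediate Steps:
125*(-134 + √(13 - 57)) = 125*(-134 + √(-44)) = 125*(-134 + 2*I*√11) = -16750 + 250*I*√11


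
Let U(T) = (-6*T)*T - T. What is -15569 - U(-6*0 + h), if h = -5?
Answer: -15424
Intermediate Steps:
U(T) = -T - 6*T**2 (U(T) = -6*T**2 - T = -T - 6*T**2)
-15569 - U(-6*0 + h) = -15569 - (-1)*(-6*0 - 5)*(1 + 6*(-6*0 - 5)) = -15569 - (-1)*(0 - 5)*(1 + 6*(0 - 5)) = -15569 - (-1)*(-5)*(1 + 6*(-5)) = -15569 - (-1)*(-5)*(1 - 30) = -15569 - (-1)*(-5)*(-29) = -15569 - 1*(-145) = -15569 + 145 = -15424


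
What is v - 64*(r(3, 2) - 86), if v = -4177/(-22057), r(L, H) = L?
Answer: 117170961/22057 ≈ 5312.2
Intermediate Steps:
v = 4177/22057 (v = -4177*(-1/22057) = 4177/22057 ≈ 0.18937)
v - 64*(r(3, 2) - 86) = 4177/22057 - 64*(3 - 86) = 4177/22057 - 64*(-83) = 4177/22057 - 1*(-5312) = 4177/22057 + 5312 = 117170961/22057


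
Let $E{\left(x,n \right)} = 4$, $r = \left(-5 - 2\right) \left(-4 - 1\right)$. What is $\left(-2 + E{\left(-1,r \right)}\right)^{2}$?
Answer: $4$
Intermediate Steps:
$r = 35$ ($r = \left(-7\right) \left(-5\right) = 35$)
$\left(-2 + E{\left(-1,r \right)}\right)^{2} = \left(-2 + 4\right)^{2} = 2^{2} = 4$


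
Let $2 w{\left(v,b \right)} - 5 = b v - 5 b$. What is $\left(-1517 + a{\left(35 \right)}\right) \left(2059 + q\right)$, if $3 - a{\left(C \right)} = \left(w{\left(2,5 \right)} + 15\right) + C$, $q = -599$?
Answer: $-2276140$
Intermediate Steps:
$w{\left(v,b \right)} = \frac{5}{2} - \frac{5 b}{2} + \frac{b v}{2}$ ($w{\left(v,b \right)} = \frac{5}{2} + \frac{b v - 5 b}{2} = \frac{5}{2} + \frac{- 5 b + b v}{2} = \frac{5}{2} + \left(- \frac{5 b}{2} + \frac{b v}{2}\right) = \frac{5}{2} - \frac{5 b}{2} + \frac{b v}{2}$)
$a{\left(C \right)} = -7 - C$ ($a{\left(C \right)} = 3 - \left(\left(\left(\frac{5}{2} - \frac{25}{2} + \frac{1}{2} \cdot 5 \cdot 2\right) + 15\right) + C\right) = 3 - \left(\left(\left(\frac{5}{2} - \frac{25}{2} + 5\right) + 15\right) + C\right) = 3 - \left(\left(-5 + 15\right) + C\right) = 3 - \left(10 + C\right) = -7 - C$)
$\left(-1517 + a{\left(35 \right)}\right) \left(2059 + q\right) = \left(-1517 - 42\right) \left(2059 - 599\right) = \left(-1517 - 42\right) 1460 = \left(-1559\right) 1460 = -2276140$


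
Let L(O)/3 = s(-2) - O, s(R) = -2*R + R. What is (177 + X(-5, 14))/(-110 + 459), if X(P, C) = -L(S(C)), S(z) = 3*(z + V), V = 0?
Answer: 297/349 ≈ 0.85100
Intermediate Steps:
s(R) = -R
S(z) = 3*z (S(z) = 3*(z + 0) = 3*z)
L(O) = 6 - 3*O (L(O) = 3*(-1*(-2) - O) = 3*(2 - O) = 6 - 3*O)
X(P, C) = -6 + 9*C (X(P, C) = -(6 - 9*C) = -6 + 9*C)
(177 + X(-5, 14))/(-110 + 459) = (177 + (-6 + 9*14))/(-110 + 459) = (177 + (-6 + 126))/349 = (177 + 120)*(1/349) = 297*(1/349) = 297/349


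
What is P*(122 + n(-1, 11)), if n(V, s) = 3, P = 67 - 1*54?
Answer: 1625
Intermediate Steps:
P = 13 (P = 67 - 54 = 13)
P*(122 + n(-1, 11)) = 13*(122 + 3) = 13*125 = 1625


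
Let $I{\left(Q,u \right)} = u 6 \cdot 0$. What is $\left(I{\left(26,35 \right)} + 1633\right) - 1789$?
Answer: $-156$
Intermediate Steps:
$I{\left(Q,u \right)} = 0$ ($I{\left(Q,u \right)} = 6 u 0 = 0$)
$\left(I{\left(26,35 \right)} + 1633\right) - 1789 = \left(0 + 1633\right) - 1789 = 1633 - 1789 = -156$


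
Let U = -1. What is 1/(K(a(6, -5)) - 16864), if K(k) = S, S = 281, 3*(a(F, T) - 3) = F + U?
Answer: -1/16583 ≈ -6.0303e-5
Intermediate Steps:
a(F, T) = 8/3 + F/3 (a(F, T) = 3 + (F - 1)/3 = 3 + (-1 + F)/3 = 3 + (-1/3 + F/3) = 8/3 + F/3)
K(k) = 281
1/(K(a(6, -5)) - 16864) = 1/(281 - 16864) = 1/(-16583) = -1/16583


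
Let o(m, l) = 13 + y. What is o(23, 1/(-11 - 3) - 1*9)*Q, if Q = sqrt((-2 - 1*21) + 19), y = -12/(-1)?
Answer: 50*I ≈ 50.0*I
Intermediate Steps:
y = 12 (y = -12*(-1) = 12)
Q = 2*I (Q = sqrt((-2 - 21) + 19) = sqrt(-23 + 19) = sqrt(-4) = 2*I ≈ 2.0*I)
o(m, l) = 25 (o(m, l) = 13 + 12 = 25)
o(23, 1/(-11 - 3) - 1*9)*Q = 25*(2*I) = 50*I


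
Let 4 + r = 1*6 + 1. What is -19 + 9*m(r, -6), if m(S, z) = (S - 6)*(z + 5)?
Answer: 8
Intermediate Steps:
r = 3 (r = -4 + (1*6 + 1) = -4 + (6 + 1) = -4 + 7 = 3)
m(S, z) = (-6 + S)*(5 + z)
-19 + 9*m(r, -6) = -19 + 9*(-30 - 6*(-6) + 5*3 + 3*(-6)) = -19 + 9*(-30 + 36 + 15 - 18) = -19 + 9*3 = -19 + 27 = 8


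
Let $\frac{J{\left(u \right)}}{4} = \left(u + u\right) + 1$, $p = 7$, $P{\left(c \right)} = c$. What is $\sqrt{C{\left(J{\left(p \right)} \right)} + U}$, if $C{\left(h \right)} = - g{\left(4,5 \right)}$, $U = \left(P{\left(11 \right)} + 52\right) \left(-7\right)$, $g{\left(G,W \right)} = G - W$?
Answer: $2 i \sqrt{110} \approx 20.976 i$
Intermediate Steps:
$J{\left(u \right)} = 4 + 8 u$ ($J{\left(u \right)} = 4 \left(\left(u + u\right) + 1\right) = 4 \left(2 u + 1\right) = 4 \left(1 + 2 u\right) = 4 + 8 u$)
$U = -441$ ($U = \left(11 + 52\right) \left(-7\right) = 63 \left(-7\right) = -441$)
$C{\left(h \right)} = 1$ ($C{\left(h \right)} = - (4 - 5) = \left(-1\right) \left(-1\right) = 1$)
$\sqrt{C{\left(J{\left(p \right)} \right)} + U} = \sqrt{1 - 441} = \sqrt{-440} = 2 i \sqrt{110}$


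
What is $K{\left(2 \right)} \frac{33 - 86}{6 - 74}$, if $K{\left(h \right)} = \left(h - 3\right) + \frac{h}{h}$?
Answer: $0$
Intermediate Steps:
$K{\left(h \right)} = -2 + h$ ($K{\left(h \right)} = \left(-3 + h\right) + 1 = -2 + h$)
$K{\left(2 \right)} \frac{33 - 86}{6 - 74} = \left(-2 + 2\right) \frac{33 - 86}{6 - 74} = 0 \left(- \frac{53}{-68}\right) = 0 \left(\left(-53\right) \left(- \frac{1}{68}\right)\right) = 0 \cdot \frac{53}{68} = 0$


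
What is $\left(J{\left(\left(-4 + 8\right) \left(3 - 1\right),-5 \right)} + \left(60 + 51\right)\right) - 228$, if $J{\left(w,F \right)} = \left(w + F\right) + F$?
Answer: $-119$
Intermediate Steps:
$J{\left(w,F \right)} = w + 2 F$ ($J{\left(w,F \right)} = \left(F + w\right) + F = w + 2 F$)
$\left(J{\left(\left(-4 + 8\right) \left(3 - 1\right),-5 \right)} + \left(60 + 51\right)\right) - 228 = \left(\left(\left(-4 + 8\right) \left(3 - 1\right) + 2 \left(-5\right)\right) + \left(60 + 51\right)\right) - 228 = \left(\left(4 \cdot 2 - 10\right) + 111\right) - 228 = \left(\left(8 - 10\right) + 111\right) - 228 = \left(-2 + 111\right) - 228 = 109 - 228 = -119$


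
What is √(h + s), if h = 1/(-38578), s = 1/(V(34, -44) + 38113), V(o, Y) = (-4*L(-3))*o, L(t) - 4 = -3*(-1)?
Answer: √225711892354/477865686 ≈ 0.00099419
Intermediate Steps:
L(t) = 7 (L(t) = 4 - 3*(-1) = 4 + 3 = 7)
V(o, Y) = -28*o (V(o, Y) = (-4*7)*o = -28*o)
s = 1/37161 (s = 1/(-28*34 + 38113) = 1/(-952 + 38113) = 1/37161 ≈ 2.6910e-5)
h = -1/38578 ≈ -2.5922e-5
√(h + s) = √(-1/38578 + 1/37161) = √(1417/1433597058) = √225711892354/477865686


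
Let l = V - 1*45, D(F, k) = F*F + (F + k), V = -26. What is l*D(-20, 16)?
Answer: -28116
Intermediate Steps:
D(F, k) = F + k + F² (D(F, k) = F² + (F + k) = F + k + F²)
l = -71 (l = -26 - 1*45 = -26 - 45 = -71)
l*D(-20, 16) = -71*(-20 + 16 + (-20)²) = -71*(-20 + 16 + 400) = -71*396 = -28116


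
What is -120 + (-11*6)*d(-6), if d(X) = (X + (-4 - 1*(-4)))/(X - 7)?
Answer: -1956/13 ≈ -150.46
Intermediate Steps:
d(X) = X/(-7 + X) (d(X) = (X + (-4 + 4))/(-7 + X) = (X + 0)/(-7 + X) = X/(-7 + X))
-120 + (-11*6)*d(-6) = -120 + (-11*6)*(-6/(-7 - 6)) = -120 - (-396)/(-13) = -120 - (-396)*(-1)/13 = -120 - 66*6/13 = -120 - 396/13 = -1956/13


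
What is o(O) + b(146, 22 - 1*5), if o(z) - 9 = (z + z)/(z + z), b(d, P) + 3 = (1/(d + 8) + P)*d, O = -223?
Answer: 191726/77 ≈ 2489.9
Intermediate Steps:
b(d, P) = -3 + d*(P + 1/(8 + d)) (b(d, P) = -3 + (1/(d + 8) + P)*d = -3 + (1/(8 + d) + P)*d = -3 + (P + 1/(8 + d))*d = -3 + d*(P + 1/(8 + d)))
o(z) = 10 (o(z) = 9 + (z + z)/(z + z) = 9 + (2*z)/((2*z)) = 9 + (2*z)*(1/(2*z)) = 9 + 1 = 10)
o(O) + b(146, 22 - 1*5) = 10 + (-24 - 2*146 + (22 - 1*5)*146**2 + 8*(22 - 1*5)*146)/(8 + 146) = 10 + (-24 - 292 + (22 - 5)*21316 + 8*(22 - 5)*146)/154 = 10 + (-24 - 292 + 17*21316 + 8*17*146)/154 = 10 + (-24 - 292 + 362372 + 19856)/154 = 10 + (1/154)*381912 = 10 + 190956/77 = 191726/77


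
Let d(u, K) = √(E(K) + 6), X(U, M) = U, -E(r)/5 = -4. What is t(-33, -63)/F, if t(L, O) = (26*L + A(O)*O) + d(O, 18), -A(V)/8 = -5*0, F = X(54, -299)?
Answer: -143/9 + √26/54 ≈ -15.794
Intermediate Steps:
E(r) = 20 (E(r) = -5*(-4) = 20)
F = 54
A(V) = 0 (A(V) = -(-40)*0 = -8*0 = 0)
d(u, K) = √26 (d(u, K) = √(20 + 6) = √26)
t(L, O) = √26 + 26*L (t(L, O) = (26*L + 0*O) + √26 = (26*L + 0) + √26 = 26*L + √26 = √26 + 26*L)
t(-33, -63)/F = (√26 + 26*(-33))/54 = (√26 - 858)*(1/54) = (-858 + √26)*(1/54) = -143/9 + √26/54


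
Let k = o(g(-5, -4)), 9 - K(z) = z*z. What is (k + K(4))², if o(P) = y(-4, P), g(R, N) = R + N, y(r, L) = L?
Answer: 256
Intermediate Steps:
g(R, N) = N + R
o(P) = P
K(z) = 9 - z² (K(z) = 9 - z*z = 9 - z²)
k = -9 (k = -4 - 5 = -9)
(k + K(4))² = (-9 + (9 - 1*4²))² = (-9 + (9 - 1*16))² = (-9 + (9 - 16))² = (-9 - 7)² = (-16)² = 256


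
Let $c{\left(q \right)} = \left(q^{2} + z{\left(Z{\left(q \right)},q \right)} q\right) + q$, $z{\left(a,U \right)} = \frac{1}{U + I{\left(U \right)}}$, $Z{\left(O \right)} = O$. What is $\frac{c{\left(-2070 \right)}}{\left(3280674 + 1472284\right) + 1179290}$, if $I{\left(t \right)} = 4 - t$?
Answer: $\frac{2854875}{3954832} \approx 0.72187$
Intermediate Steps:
$z{\left(a,U \right)} = \frac{1}{4}$ ($z{\left(a,U \right)} = \frac{1}{U - \left(-4 + U\right)} = \frac{1}{4}$)
$c{\left(q \right)} = q^{2} + \frac{5 q}{4}$ ($c{\left(q \right)} = \left(q^{2} + \frac{q}{4}\right) + q = q^{2} + \frac{5 q}{4}$)
$\frac{c{\left(-2070 \right)}}{\left(3280674 + 1472284\right) + 1179290} = \frac{\frac{1}{4} \left(-2070\right) \left(5 + 4 \left(-2070\right)\right)}{\left(3280674 + 1472284\right) + 1179290} = \frac{\frac{1}{4} \left(-2070\right) \left(5 - 8280\right)}{4752958 + 1179290} = \frac{\frac{1}{4} \left(-2070\right) \left(-8275\right)}{5932248} = \frac{8564625}{2} \cdot \frac{1}{5932248} = \frac{2854875}{3954832}$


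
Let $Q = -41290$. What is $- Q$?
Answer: $41290$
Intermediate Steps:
$- Q = \left(-1\right) \left(-41290\right) = 41290$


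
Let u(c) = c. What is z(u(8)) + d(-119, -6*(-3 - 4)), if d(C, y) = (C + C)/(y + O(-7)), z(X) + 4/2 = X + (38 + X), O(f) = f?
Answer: 226/5 ≈ 45.200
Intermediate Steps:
z(X) = 36 + 2*X (z(X) = -2 + (X + (38 + X)) = -2 + (38 + 2*X) = 36 + 2*X)
d(C, y) = 2*C/(-7 + y) (d(C, y) = (C + C)/(y - 7) = (2*C)/(-7 + y) = 2*C/(-7 + y))
z(u(8)) + d(-119, -6*(-3 - 4)) = (36 + 2*8) + 2*(-119)/(-7 - 6*(-3 - 4)) = (36 + 16) + 2*(-119)/(-7 - 6*(-7)) = 52 + 2*(-119)/(-7 + 42) = 52 + 2*(-119)/35 = 52 + 2*(-119)*(1/35) = 52 - 34/5 = 226/5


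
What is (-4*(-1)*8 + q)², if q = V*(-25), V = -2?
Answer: 6724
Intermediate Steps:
q = 50 (q = -2*(-25) = 50)
(-4*(-1)*8 + q)² = (-4*(-1)*8 + 50)² = (4*8 + 50)² = (32 + 50)² = 82² = 6724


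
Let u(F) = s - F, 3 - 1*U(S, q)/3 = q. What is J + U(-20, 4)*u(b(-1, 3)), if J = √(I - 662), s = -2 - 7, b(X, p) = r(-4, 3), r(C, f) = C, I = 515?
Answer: 15 + 7*I*√3 ≈ 15.0 + 12.124*I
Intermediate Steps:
b(X, p) = -4
s = -9
J = 7*I*√3 (J = √(515 - 662) = √(-147) = 7*I*√3 ≈ 12.124*I)
U(S, q) = 9 - 3*q
u(F) = -9 - F
J + U(-20, 4)*u(b(-1, 3)) = 7*I*√3 + (9 - 3*4)*(-9 - 1*(-4)) = 7*I*√3 + (9 - 12)*(-9 + 4) = 7*I*√3 - 3*(-5) = 7*I*√3 + 15 = 15 + 7*I*√3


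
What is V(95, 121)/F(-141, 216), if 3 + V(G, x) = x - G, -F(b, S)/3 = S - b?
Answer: -23/1071 ≈ -0.021475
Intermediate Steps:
F(b, S) = -3*S + 3*b (F(b, S) = -3*(S - b) = -3*S + 3*b)
V(G, x) = -3 + x - G (V(G, x) = -3 + (x - G) = -3 + x - G)
V(95, 121)/F(-141, 216) = (-3 + 121 - 1*95)/(-3*216 + 3*(-141)) = (-3 + 121 - 95)/(-648 - 423) = 23/(-1071) = 23*(-1/1071) = -23/1071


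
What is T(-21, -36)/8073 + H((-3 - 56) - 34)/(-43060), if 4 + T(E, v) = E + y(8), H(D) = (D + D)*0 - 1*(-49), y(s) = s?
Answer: -1127597/347623380 ≈ -0.0032437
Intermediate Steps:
H(D) = 49 (H(D) = (2*D)*0 + 49 = 0 + 49 = 49)
T(E, v) = 4 + E (T(E, v) = -4 + (E + 8) = -4 + (8 + E) = 4 + E)
T(-21, -36)/8073 + H((-3 - 56) - 34)/(-43060) = (4 - 21)/8073 + 49/(-43060) = -17*1/8073 + 49*(-1/43060) = -17/8073 - 49/43060 = -1127597/347623380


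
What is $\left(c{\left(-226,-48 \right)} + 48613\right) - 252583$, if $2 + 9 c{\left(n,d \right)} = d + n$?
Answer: $- \frac{612002}{3} \approx -2.04 \cdot 10^{5}$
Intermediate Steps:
$c{\left(n,d \right)} = - \frac{2}{9} + \frac{d}{9} + \frac{n}{9}$ ($c{\left(n,d \right)} = - \frac{2}{9} + \frac{d + n}{9} = - \frac{2}{9} + \left(\frac{d}{9} + \frac{n}{9}\right) = - \frac{2}{9} + \frac{d}{9} + \frac{n}{9}$)
$\left(c{\left(-226,-48 \right)} + 48613\right) - 252583 = \left(\left(- \frac{2}{9} + \frac{1}{9} \left(-48\right) + \frac{1}{9} \left(-226\right)\right) + 48613\right) - 252583 = \left(\left(- \frac{2}{9} - \frac{16}{3} - \frac{226}{9}\right) + 48613\right) - 252583 = \left(- \frac{92}{3} + 48613\right) - 252583 = \frac{145747}{3} - 252583 = - \frac{612002}{3}$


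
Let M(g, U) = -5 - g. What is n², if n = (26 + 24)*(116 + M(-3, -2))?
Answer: 32490000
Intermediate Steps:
n = 5700 (n = (26 + 24)*(116 + (-5 - 1*(-3))) = 50*(116 + (-5 + 3)) = 50*(116 - 2) = 50*114 = 5700)
n² = 5700² = 32490000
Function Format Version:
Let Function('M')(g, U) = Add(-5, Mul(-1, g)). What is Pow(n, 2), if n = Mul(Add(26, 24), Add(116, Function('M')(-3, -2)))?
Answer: 32490000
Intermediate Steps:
n = 5700 (n = Mul(Add(26, 24), Add(116, Add(-5, Mul(-1, -3)))) = Mul(50, Add(116, Add(-5, 3))) = Mul(50, Add(116, -2)) = Mul(50, 114) = 5700)
Pow(n, 2) = Pow(5700, 2) = 32490000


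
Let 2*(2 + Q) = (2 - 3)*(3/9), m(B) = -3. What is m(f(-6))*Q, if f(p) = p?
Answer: 13/2 ≈ 6.5000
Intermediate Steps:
Q = -13/6 (Q = -2 + ((2 - 3)*(3/9))/2 = -2 + (-3/9)/2 = -2 + (-1*1/3)/2 = -2 + (1/2)*(-1/3) = -2 - 1/6 = -13/6 ≈ -2.1667)
m(f(-6))*Q = -3*(-13/6) = 13/2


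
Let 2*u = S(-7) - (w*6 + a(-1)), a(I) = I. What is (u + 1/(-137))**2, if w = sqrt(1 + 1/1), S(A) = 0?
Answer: 1369593/75076 - 405*sqrt(2)/137 ≈ 14.062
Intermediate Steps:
w = sqrt(2) (w = sqrt(1 + 1) = sqrt(2) ≈ 1.4142)
u = 1/2 - 3*sqrt(2) (u = (0 - (sqrt(2)*6 - 1))/2 = (0 - (6*sqrt(2) - 1))/2 = (0 - (-1 + 6*sqrt(2)))/2 = (0 + (1 - 6*sqrt(2)))/2 = (1 - 6*sqrt(2))/2 = 1/2 - 3*sqrt(2) ≈ -3.7426)
(u + 1/(-137))**2 = ((1/2 - 3*sqrt(2)) + 1/(-137))**2 = ((1/2 - 3*sqrt(2)) - 1/137)**2 = (135/274 - 3*sqrt(2))**2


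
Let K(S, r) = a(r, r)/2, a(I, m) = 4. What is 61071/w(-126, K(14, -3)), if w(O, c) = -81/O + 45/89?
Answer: 25364822/477 ≈ 53176.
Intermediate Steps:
K(S, r) = 2 (K(S, r) = 4/2 = 4*(½) = 2)
w(O, c) = 45/89 - 81/O (w(O, c) = -81/O + 45*(1/89) = -81/O + 45/89 = 45/89 - 81/O)
61071/w(-126, K(14, -3)) = 61071/(45/89 - 81/(-126)) = 61071/(45/89 - 81*(-1/126)) = 61071/(45/89 + 9/14) = 61071/(1431/1246) = 61071*(1246/1431) = 25364822/477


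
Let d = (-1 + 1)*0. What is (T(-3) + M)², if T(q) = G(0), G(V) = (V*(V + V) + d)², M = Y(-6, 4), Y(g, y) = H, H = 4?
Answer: 16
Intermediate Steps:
Y(g, y) = 4
d = 0 (d = 0*0 = 0)
M = 4
G(V) = 4*V⁴ (G(V) = (V*(V + V) + 0)² = (V*(2*V) + 0)² = (2*V² + 0)² = (2*V²)² = 4*V⁴)
T(q) = 0 (T(q) = 4*0⁴ = 4*0 = 0)
(T(-3) + M)² = (0 + 4)² = 4² = 16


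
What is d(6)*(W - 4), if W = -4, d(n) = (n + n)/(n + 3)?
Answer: -32/3 ≈ -10.667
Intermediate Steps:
d(n) = 2*n/(3 + n) (d(n) = (2*n)/(3 + n) = 2*n/(3 + n))
d(6)*(W - 4) = (2*6/(3 + 6))*(-4 - 4) = (2*6/9)*(-8) = (2*6*(⅑))*(-8) = (4/3)*(-8) = -32/3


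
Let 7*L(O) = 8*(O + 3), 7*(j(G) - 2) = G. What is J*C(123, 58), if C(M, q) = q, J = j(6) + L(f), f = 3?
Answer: 3944/7 ≈ 563.43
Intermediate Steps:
j(G) = 2 + G/7
L(O) = 24/7 + 8*O/7 (L(O) = (8*(O + 3))/7 = (8*(3 + O))/7 = (24 + 8*O)/7 = 24/7 + 8*O/7)
J = 68/7 (J = (2 + (⅐)*6) + (24/7 + (8/7)*3) = (2 + 6/7) + (24/7 + 24/7) = 20/7 + 48/7 = 68/7 ≈ 9.7143)
J*C(123, 58) = (68/7)*58 = 3944/7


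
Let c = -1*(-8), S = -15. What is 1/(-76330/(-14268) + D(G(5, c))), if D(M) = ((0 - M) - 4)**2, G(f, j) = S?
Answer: 7134/901379 ≈ 0.0079145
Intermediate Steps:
c = 8
G(f, j) = -15
D(M) = (-4 - M)**2 (D(M) = (-M - 4)**2 = (-4 - M)**2)
1/(-76330/(-14268) + D(G(5, c))) = 1/(-76330/(-14268) + (4 - 15)**2) = 1/(-76330*(-1/14268) + (-11)**2) = 1/(38165/7134 + 121) = 1/(901379/7134) = 7134/901379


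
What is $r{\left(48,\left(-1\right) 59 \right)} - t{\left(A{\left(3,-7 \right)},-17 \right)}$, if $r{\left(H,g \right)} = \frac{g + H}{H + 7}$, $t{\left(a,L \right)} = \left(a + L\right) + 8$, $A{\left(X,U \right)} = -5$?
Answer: $\frac{69}{5} \approx 13.8$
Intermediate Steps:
$t{\left(a,L \right)} = 8 + L + a$ ($t{\left(a,L \right)} = \left(L + a\right) + 8 = 8 + L + a$)
$r{\left(H,g \right)} = \frac{H + g}{7 + H}$
$r{\left(48,\left(-1\right) 59 \right)} - t{\left(A{\left(3,-7 \right)},-17 \right)} = \frac{48 - 59}{7 + 48} - \left(8 - 17 - 5\right) = \frac{48 - 59}{55} - -14 = \frac{1}{55} \left(-11\right) + 14 = - \frac{1}{5} + 14 = \frac{69}{5}$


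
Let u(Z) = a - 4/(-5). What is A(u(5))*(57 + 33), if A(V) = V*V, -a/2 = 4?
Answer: 23328/5 ≈ 4665.6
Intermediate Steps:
a = -8 (a = -2*4 = -8)
u(Z) = -36/5 (u(Z) = -8 - 4/(-5) = -8 - 4*(-1)/5 = -8 - 1*(-⅘) = -8 + ⅘ = -36/5)
A(V) = V²
A(u(5))*(57 + 33) = (-36/5)²*(57 + 33) = (1296/25)*90 = 23328/5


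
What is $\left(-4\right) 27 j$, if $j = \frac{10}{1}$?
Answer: $-1080$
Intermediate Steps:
$j = 10$ ($j = 10 \cdot 1 = 10$)
$\left(-4\right) 27 j = \left(-4\right) 27 \cdot 10 = \left(-108\right) 10 = -1080$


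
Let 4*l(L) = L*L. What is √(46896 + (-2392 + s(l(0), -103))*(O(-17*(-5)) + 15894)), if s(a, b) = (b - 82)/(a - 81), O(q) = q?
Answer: I*√3089208517/9 ≈ 6175.6*I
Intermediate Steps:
l(L) = L²/4 (l(L) = (L*L)/4 = L²/4)
s(a, b) = (-82 + b)/(-81 + a)
√(46896 + (-2392 + s(l(0), -103))*(O(-17*(-5)) + 15894)) = √(46896 + (-2392 + (-82 - 103)/(-81 + (¼)*0²))*(-17*(-5) + 15894)) = √(46896 + (-2392 - 185/(-81 + (¼)*0))*(85 + 15894)) = √(46896 + (-2392 - 185/(-81 + 0))*15979) = √(46896 + (-2392 - 185/(-81))*15979) = √(46896 + (-2392 - 1/81*(-185))*15979) = √(46896 + (-2392 + 185/81)*15979) = √(46896 - 193567/81*15979) = √(46896 - 3093007093/81) = √(-3089208517/81) = I*√3089208517/9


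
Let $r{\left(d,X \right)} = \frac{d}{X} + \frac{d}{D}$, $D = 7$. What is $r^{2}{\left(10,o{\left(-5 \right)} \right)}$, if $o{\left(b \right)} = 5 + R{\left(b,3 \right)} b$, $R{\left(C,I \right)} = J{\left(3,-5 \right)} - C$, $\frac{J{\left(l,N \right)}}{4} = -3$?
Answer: $\frac{2209}{784} \approx 2.8176$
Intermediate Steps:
$J{\left(l,N \right)} = -12$ ($J{\left(l,N \right)} = 4 \left(-3\right) = -12$)
$R{\left(C,I \right)} = -12 - C$
$o{\left(b \right)} = 5 + b \left(-12 - b\right)$ ($o{\left(b \right)} = 5 + \left(-12 - b\right) b = 5 + b \left(-12 - b\right)$)
$r{\left(d,X \right)} = \frac{d}{7} + \frac{d}{X}$ ($r{\left(d,X \right)} = \frac{d}{X} + \frac{d}{7} = \frac{d}{7} + \frac{d}{X}$)
$r^{2}{\left(10,o{\left(-5 \right)} \right)} = \left(\frac{1}{7} \cdot 10 + \frac{10}{5 - - 5 \left(12 - 5\right)}\right)^{2} = \left(\frac{10}{7} + \frac{10}{5 - \left(-5\right) 7}\right)^{2} = \left(\frac{10}{7} + \frac{10}{5 + 35}\right)^{2} = \left(\frac{10}{7} + \frac{10}{40}\right)^{2} = \left(\frac{10}{7} + 10 \cdot \frac{1}{40}\right)^{2} = \left(\frac{10}{7} + \frac{1}{4}\right)^{2} = \left(\frac{47}{28}\right)^{2} = \frac{2209}{784}$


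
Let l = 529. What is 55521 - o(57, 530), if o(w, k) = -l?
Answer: 56050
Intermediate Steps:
o(w, k) = -529 (o(w, k) = -1*529 = -529)
55521 - o(57, 530) = 55521 - 1*(-529) = 55521 + 529 = 56050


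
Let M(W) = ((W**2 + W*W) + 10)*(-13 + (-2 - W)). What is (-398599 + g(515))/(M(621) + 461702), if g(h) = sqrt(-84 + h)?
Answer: 398599/490080010 - sqrt(431)/490080010 ≈ 0.00081329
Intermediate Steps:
M(W) = (-15 - W)*(10 + 2*W**2) (M(W) = ((W**2 + W**2) + 10)*(-15 - W) = (2*W**2 + 10)*(-15 - W) = (10 + 2*W**2)*(-15 - W) = (-15 - W)*(10 + 2*W**2))
(-398599 + g(515))/(M(621) + 461702) = (-398599 + sqrt(-84 + 515))/((-150 - 30*621**2 - 10*621 - 2*621**3) + 461702) = (-398599 + sqrt(431))/((-150 - 30*385641 - 6210 - 2*239483061) + 461702) = (-398599 + sqrt(431))/((-150 - 11569230 - 6210 - 478966122) + 461702) = (-398599 + sqrt(431))/(-490541712 + 461702) = (-398599 + sqrt(431))/(-490080010) = (-398599 + sqrt(431))*(-1/490080010) = 398599/490080010 - sqrt(431)/490080010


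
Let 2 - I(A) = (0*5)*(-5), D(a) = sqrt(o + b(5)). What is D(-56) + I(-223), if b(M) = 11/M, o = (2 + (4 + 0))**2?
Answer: 2 + sqrt(955)/5 ≈ 8.1806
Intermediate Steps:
o = 36 (o = (2 + 4)**2 = 6**2 = 36)
D(a) = sqrt(955)/5 (D(a) = sqrt(36 + 11/5) = sqrt(191/5) = sqrt(955)/5)
I(A) = 2 (I(A) = 2 - 0*5*(-5) = 2 - 0*(-5) = 2 - 1*0 = 2 + 0 = 2)
D(-56) + I(-223) = sqrt(955)/5 + 2 = 2 + sqrt(955)/5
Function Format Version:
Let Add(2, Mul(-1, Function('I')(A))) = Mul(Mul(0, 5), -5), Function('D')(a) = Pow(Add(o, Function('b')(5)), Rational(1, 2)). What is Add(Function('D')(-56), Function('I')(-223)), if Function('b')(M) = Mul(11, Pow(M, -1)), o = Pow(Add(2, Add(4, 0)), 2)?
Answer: Add(2, Mul(Rational(1, 5), Pow(955, Rational(1, 2)))) ≈ 8.1806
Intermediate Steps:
o = 36 (o = Pow(Add(2, 4), 2) = Pow(6, 2) = 36)
Function('D')(a) = Mul(Rational(1, 5), Pow(955, Rational(1, 2))) (Function('D')(a) = Pow(Add(36, Mul(11, Pow(5, -1))), Rational(1, 2)) = Pow(Add(36, Mul(11, Rational(1, 5))), Rational(1, 2)) = Pow(Add(36, Rational(11, 5)), Rational(1, 2)) = Pow(Rational(191, 5), Rational(1, 2)) = Mul(Rational(1, 5), Pow(955, Rational(1, 2))))
Function('I')(A) = 2 (Function('I')(A) = Add(2, Mul(-1, Mul(Mul(0, 5), -5))) = Add(2, Mul(-1, Mul(0, -5))) = Add(2, Mul(-1, 0)) = Add(2, 0) = 2)
Add(Function('D')(-56), Function('I')(-223)) = Add(Mul(Rational(1, 5), Pow(955, Rational(1, 2))), 2) = Add(2, Mul(Rational(1, 5), Pow(955, Rational(1, 2))))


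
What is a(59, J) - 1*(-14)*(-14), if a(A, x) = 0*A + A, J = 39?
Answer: -137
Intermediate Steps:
a(A, x) = A (a(A, x) = 0 + A = A)
a(59, J) - 1*(-14)*(-14) = 59 - 1*(-14)*(-14) = 59 + 14*(-14) = 59 - 196 = -137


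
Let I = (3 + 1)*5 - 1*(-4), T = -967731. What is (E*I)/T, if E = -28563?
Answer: 228504/322577 ≈ 0.70837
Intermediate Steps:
I = 24 (I = 4*5 + 4 = 20 + 4 = 24)
(E*I)/T = -28563*24/(-967731) = -685512*(-1/967731) = 228504/322577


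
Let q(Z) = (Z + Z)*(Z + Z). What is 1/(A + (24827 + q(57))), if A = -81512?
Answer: -1/43689 ≈ -2.2889e-5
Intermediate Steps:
q(Z) = 4*Z² (q(Z) = (2*Z)*(2*Z) = 4*Z²)
1/(A + (24827 + q(57))) = 1/(-81512 + (24827 + 4*57²)) = 1/(-81512 + (24827 + 4*3249)) = 1/(-81512 + (24827 + 12996)) = 1/(-81512 + 37823) = 1/(-43689) = -1/43689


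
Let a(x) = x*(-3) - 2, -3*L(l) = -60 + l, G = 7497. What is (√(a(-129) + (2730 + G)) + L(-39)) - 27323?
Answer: -27290 + 2*√2653 ≈ -27187.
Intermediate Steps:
L(l) = 20 - l/3 (L(l) = -(-60 + l)/3 = 20 - l/3)
a(x) = -2 - 3*x (a(x) = -3*x - 2 = -2 - 3*x)
(√(a(-129) + (2730 + G)) + L(-39)) - 27323 = (√((-2 - 3*(-129)) + (2730 + 7497)) + (20 - ⅓*(-39))) - 27323 = (√((-2 + 387) + 10227) + (20 + 13)) - 27323 = (√(385 + 10227) + 33) - 27323 = (√10612 + 33) - 27323 = (2*√2653 + 33) - 27323 = (33 + 2*√2653) - 27323 = -27290 + 2*√2653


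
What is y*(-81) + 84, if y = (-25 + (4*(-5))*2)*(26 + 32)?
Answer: 305454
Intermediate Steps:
y = -3770 (y = (-25 - 20*2)*58 = (-25 - 40)*58 = -65*58 = -3770)
y*(-81) + 84 = -3770*(-81) + 84 = 305370 + 84 = 305454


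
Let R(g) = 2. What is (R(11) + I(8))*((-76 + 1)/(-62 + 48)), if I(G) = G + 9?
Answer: 1425/14 ≈ 101.79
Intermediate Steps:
I(G) = 9 + G
(R(11) + I(8))*((-76 + 1)/(-62 + 48)) = (2 + (9 + 8))*((-76 + 1)/(-62 + 48)) = (2 + 17)*(-75/(-14)) = 19*(-75*(-1/14)) = 19*(75/14) = 1425/14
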